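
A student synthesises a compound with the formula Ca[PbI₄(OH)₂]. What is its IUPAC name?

The 1 calcium counter-ion carries a total charge of +2, so each complex ion is 2−.
Ligand charges: 4×iodo (-1 each), 2×hydroxo (-1 each); total -6. So Pb + (-6) = 2−, giving Pb = +4.
Ligands are named alphabetically: hydroxo before iodo.
The complex ion is anionic, so lead takes the -ate form plumbate(IV).

calcium dihydroxotetraiodoplumbate(IV)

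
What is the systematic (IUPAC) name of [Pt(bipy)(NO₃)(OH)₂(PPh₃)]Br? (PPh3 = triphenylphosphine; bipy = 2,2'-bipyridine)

The 1 bromide counter-ion carries a total charge of -1, so each complex ion is 1+.
Ligand charges: 1×triphenylphosphine (neutral), 1×2,2'-bipyridine (neutral), 1×nitrato (-1 each), 2×hydroxo (-1 each); total -3. So Pt + (-3) = 1+, giving Pt = +4.
Ligands are named alphabetically: bipyridine before hydroxo before nitrato before triphenylphosphine.

(2,2'-bipyridine)dihydroxonitrato(triphenylphosphine)platinum(IV) bromide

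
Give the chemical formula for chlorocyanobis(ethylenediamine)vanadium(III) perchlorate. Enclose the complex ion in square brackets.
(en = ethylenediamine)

[VCl(CN)(en)2]ClO4

Ligands: 1 chloro (Cl, -1), 2 ethylenediamine (en, neutral), 1 cyano (CN, -1). Ligand charge sum = -2.
With V in oxidation state +3, the complex ion is [V...]^1+.
Charge balance with perchlorate (-1) requires 1 complex ion per 1 perchlorate.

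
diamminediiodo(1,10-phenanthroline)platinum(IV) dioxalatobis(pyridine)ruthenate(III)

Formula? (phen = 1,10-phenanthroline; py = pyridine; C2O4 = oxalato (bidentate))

Cation [Pt…]: ligand charges -2, Pt(IV) ⇒ ion charge 2+.
Anion [Ru…]: ligand charges -4, Ru(III) ⇒ ion charge 1−.
One 2+ cation requires 2 of the 1− anion.

[PtI2(NH3)2(phen)][Ru(C2O4)2(py)2]2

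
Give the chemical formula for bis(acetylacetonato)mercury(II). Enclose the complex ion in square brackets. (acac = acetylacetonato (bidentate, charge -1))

[Hg(acac)2]

Ligands: 2 acetylacetonato (acac, -1). Ligand charge sum = -2.
With Hg in oxidation state +2, the complex ion is [Hg...].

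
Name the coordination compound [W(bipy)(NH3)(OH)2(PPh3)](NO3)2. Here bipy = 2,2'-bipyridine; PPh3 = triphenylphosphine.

ammine(2,2'-bipyridine)dihydroxo(triphenylphosphine)tungsten(IV) nitrate

The 2 nitrate counter-ions carry a total charge of -2, so each complex ion is 2+.
Ligand charges: 1×2,2'-bipyridine (neutral), 1×triphenylphosphine (neutral), 2×hydroxo (-1 each), 1×ammine (neutral); total -2. So W + (-2) = 2+, giving W = +4.
Ligands are named alphabetically: ammine before bipyridine before hydroxo before triphenylphosphine.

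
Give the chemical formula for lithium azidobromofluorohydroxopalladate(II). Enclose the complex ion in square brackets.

Li2[PdBrF(N3)(OH)]

Ligands: 1 hydroxo (OH, -1), 1 azido (N3, -1), 1 fluoro (F, -1), 1 bromo (Br, -1). Ligand charge sum = -4.
With Pd in oxidation state +2, the complex ion is [Pd...]^2−.
Charge balance with lithium (+1) requires 1 complex ion per 2 lithium.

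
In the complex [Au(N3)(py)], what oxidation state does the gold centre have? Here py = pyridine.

+1

No counter-ion: the bracketed complex is neutral.
Ligand charges: 1×py neutral; 1×N3 = -1; sum -1.
Au + (-1) = 0 ⇒ Au is +1.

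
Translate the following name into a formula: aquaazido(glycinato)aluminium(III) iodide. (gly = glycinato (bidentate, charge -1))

[Al(gly)(H2O)(N3)]I

Ligands: 1 glycinato (gly, -1), 1 aqua (H2O, neutral), 1 azido (N3, -1). Ligand charge sum = -2.
With Al in oxidation state +3, the complex ion is [Al...]^1+.
Charge balance with iodide (-1) requires 1 complex ion per 1 iodide.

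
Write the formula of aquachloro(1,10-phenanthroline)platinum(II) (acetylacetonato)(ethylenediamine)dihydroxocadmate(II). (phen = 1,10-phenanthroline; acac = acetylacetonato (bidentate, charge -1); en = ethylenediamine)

[PtCl(H2O)(phen)][Cd(acac)(en)(OH)2]

Cation [Pt…]: ligand charges -1, Pt(II) ⇒ ion charge 1+.
Anion [Cd…]: ligand charges -3, Cd(II) ⇒ ion charge 1−.
One 1+ cation balances one 1− anion.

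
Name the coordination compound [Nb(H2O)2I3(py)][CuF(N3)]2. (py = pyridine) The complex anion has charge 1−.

diaquatriiodo(pyridine)niobium(V) azidofluorocuprate(I)

Both ions are complex: the cation is named first with the plain metal name, the anion second with the -ate form; each ion's ligands are alphabetised independently.
The complex anion is given as 1−; its ligand charges sum to -2, so Cu = +1.
With 2 anions per cation, the cation must be 2×1 = 2+.
Cation: ligand charges sum to -3; for the ion to be 2+, Nb = +5.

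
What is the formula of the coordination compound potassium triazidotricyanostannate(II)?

Ligands: 3 cyano (CN, -1), 3 azido (N3, -1). Ligand charge sum = -6.
Charge balance with potassium (+1) requires 1 complex ion per 4 potassium.

K4[Sn(CN)3(N3)3]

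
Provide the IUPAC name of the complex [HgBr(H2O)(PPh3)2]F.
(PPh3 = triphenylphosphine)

The 1 fluoride counter-ion carries a total charge of -1, so each complex ion is 1+.
Ligand charges: 2×triphenylphosphine (neutral), 1×aqua (neutral), 1×bromo (-1 each); total -1. So Hg + (-1) = 1+, giving Hg = +2.
Ligands are named alphabetically: aqua before bromo before triphenylphosphine.

aquabromobis(triphenylphosphine)mercury(II) fluoride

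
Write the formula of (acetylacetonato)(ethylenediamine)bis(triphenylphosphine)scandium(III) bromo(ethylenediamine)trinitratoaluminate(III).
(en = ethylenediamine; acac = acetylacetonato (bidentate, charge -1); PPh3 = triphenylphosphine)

Cation [Sc…]: ligand charges -1, Sc(III) ⇒ ion charge 2+.
Anion [Al…]: ligand charges -4, Al(III) ⇒ ion charge 1−.
One 2+ cation requires 2 of the 1− anion.

[Sc(acac)(en)(PPh3)2][AlBr(en)(NO3)3]2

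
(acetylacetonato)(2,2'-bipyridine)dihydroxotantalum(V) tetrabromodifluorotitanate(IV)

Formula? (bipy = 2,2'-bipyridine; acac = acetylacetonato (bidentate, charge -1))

Cation [Ta…]: ligand charges -3, Ta(V) ⇒ ion charge 2+.
Anion [Ti…]: ligand charges -6, Ti(IV) ⇒ ion charge 2−.

[Ta(acac)(bipy)(OH)2][TiBr4F2]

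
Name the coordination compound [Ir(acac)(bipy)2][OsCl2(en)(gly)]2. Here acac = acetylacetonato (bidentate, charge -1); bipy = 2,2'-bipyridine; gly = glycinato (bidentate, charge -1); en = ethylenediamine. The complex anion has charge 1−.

(acetylacetonato)bis(2,2'-bipyridine)iridium(III) dichloro(ethylenediamine)(glycinato)osmate(II)

The complex anion is given as 1−; its ligand charges sum to -3, so Os = +2.
With 2 anions per cation, the cation must be 2×1 = 2+.
Cation: ligand charges sum to -1; for the ion to be 2+, Ir = +3.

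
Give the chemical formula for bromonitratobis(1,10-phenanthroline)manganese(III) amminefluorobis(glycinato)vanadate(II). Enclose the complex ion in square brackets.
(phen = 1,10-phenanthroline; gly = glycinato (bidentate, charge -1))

Cation [Mn…]: ligand charges -2, Mn(III) ⇒ ion charge 1+.
Anion [V…]: ligand charges -3, V(II) ⇒ ion charge 1−.
One 1+ cation balances one 1− anion.

[MnBr(NO3)(phen)2][VF(gly)2(NH3)]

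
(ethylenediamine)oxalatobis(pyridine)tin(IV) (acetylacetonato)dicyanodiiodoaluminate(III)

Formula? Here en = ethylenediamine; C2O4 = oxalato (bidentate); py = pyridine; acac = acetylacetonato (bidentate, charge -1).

Cation [Sn…]: ligand charges -2, Sn(IV) ⇒ ion charge 2+.
Anion [Al…]: ligand charges -5, Al(III) ⇒ ion charge 2−.
One 2+ cation balances one 2− anion.

[Sn(C2O4)(en)(py)2][Al(acac)(CN)2I2]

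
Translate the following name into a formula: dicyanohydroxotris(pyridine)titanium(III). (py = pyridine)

[Ti(CN)2(OH)(py)3]

Ligands: 1 hydroxo (OH, -1), 3 pyridine (py, neutral), 2 cyano (CN, -1). Ligand charge sum = -3.
With Ti in oxidation state +3, the complex ion is [Ti...].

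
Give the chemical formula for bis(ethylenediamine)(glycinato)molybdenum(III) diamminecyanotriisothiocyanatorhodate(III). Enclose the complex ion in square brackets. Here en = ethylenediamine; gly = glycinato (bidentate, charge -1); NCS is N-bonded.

Cation [Mo…]: ligand charges -1, Mo(III) ⇒ ion charge 2+.
Anion [Rh…]: ligand charges -4, Rh(III) ⇒ ion charge 1−.
One 2+ cation requires 2 of the 1− anion.

[Mo(en)2(gly)][Rh(CN)(NCS)3(NH3)2]2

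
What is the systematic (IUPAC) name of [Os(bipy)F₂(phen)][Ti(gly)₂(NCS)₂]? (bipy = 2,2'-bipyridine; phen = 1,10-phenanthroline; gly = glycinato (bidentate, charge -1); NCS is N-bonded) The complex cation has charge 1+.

Both ions are complex: the cation is named first with the plain metal name, the anion second with the -ate form; each ion's ligands are alphabetised independently.
The complex cation is given as 1+; its ligand charges sum to -2, so Os = +3.
A 1:1 salt means the anion carries the equal and opposite charge, 1−.
Anion: ligand charges sum to -4; for the ion to be 1−, Ti = +3.

(2,2'-bipyridine)difluoro(1,10-phenanthroline)osmium(III) bis(glycinato)diisothiocyanatotitanate(III)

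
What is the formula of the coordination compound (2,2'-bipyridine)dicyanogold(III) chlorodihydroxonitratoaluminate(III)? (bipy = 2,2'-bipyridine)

[Au(bipy)(CN)2][AlCl(NO3)(OH)2]

Cation [Au…]: ligand charges -2, Au(III) ⇒ ion charge 1+.
Anion [Al…]: ligand charges -4, Al(III) ⇒ ion charge 1−.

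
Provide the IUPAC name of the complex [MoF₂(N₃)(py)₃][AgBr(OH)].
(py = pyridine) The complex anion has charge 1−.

azidodifluorotris(pyridine)molybdenum(IV) bromohydroxoargentate(I)

The complex anion is given as 1−; its ligand charges sum to -2, so Ag = +1.
A 1:1 salt means the cation carries the equal and opposite charge, 1+.
Cation: ligand charges sum to -3; for the ion to be 1+, Mo = +4.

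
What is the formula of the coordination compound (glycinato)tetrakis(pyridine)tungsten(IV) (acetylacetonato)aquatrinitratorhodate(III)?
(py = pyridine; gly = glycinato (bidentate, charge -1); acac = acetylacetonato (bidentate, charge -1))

[W(gly)(py)4][Rh(acac)(H2O)(NO3)3]3

Cation [W…]: ligand charges -1, W(IV) ⇒ ion charge 3+.
Anion [Rh…]: ligand charges -4, Rh(III) ⇒ ion charge 1−.
One 3+ cation requires 3 of the 1− anion.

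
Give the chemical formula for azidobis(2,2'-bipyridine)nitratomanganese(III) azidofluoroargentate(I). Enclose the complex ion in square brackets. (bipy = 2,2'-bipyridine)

Cation [Mn…]: ligand charges -2, Mn(III) ⇒ ion charge 1+.
Anion [Ag…]: ligand charges -2, Ag(I) ⇒ ion charge 1−.
One 1+ cation balances one 1− anion.

[Mn(bipy)2(N3)(NO3)][AgF(N3)]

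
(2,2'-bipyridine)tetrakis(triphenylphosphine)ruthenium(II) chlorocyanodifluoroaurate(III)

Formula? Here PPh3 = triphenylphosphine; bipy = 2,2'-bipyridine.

Cation [Ru…]: ligand charges 0, Ru(II) ⇒ ion charge 2+.
Anion [Au…]: ligand charges -4, Au(III) ⇒ ion charge 1−.

[Ru(bipy)(PPh3)4][AuCl(CN)F2]2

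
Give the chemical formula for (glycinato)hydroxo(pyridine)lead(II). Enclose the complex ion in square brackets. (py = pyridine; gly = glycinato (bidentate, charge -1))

Ligands: 1 hydroxo (OH, -1), 1 pyridine (py, neutral), 1 glycinato (gly, -1). Ligand charge sum = -2.
With Pb in oxidation state +2, the complex ion is [Pb...].

[Pb(gly)(OH)(py)]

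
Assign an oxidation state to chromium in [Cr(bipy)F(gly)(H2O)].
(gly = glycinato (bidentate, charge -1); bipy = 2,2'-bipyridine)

+2

No counter-ion: the bracketed complex is neutral.
Ligand charges: 1×gly = -1; 1×H2O neutral; 1×bipy neutral; 1×F = -1; sum -2.
Cr + (-2) = 0 ⇒ Cr is +2.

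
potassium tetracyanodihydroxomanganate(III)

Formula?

Ligands: 4 cyano (CN, -1), 2 hydroxo (OH, -1). Ligand charge sum = -6.
With Mn in oxidation state +3, the complex ion is [Mn...]^3−.
Charge balance with potassium (+1) requires 1 complex ion per 3 potassium.

K3[Mn(CN)4(OH)2]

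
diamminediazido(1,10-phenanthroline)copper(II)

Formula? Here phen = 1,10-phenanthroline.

[Cu(N3)2(NH3)2(phen)]

Ligands: 2 azido (N3, -1), 2 ammine (NH3, neutral), 1 1,10-phenanthroline (phen, neutral). Ligand charge sum = -2.
With Cu in oxidation state +2, the complex ion is [Cu...].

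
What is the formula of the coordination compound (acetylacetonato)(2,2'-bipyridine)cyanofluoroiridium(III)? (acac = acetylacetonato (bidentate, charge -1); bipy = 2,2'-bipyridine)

Ligands: 1 acetylacetonato (acac, -1), 1 fluoro (F, -1), 1 2,2'-bipyridine (bipy, neutral), 1 cyano (CN, -1). Ligand charge sum = -3.
With Ir in oxidation state +3, the complex ion is [Ir...].

[Ir(acac)(bipy)(CN)F]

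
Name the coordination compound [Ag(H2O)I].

aquaiodosilver(I)

There is no counter-ion, so the complex is neutral overall.
Ligand charges: 1×aqua (neutral), 1×iodo (-1 each); total -1. So Ag + (-1) = 0, giving Ag = +1.
Ligands are named alphabetically: aqua before iodo.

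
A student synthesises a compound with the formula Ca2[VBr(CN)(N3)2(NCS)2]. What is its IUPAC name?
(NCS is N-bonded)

calcium diazidobromocyanodiisothiocyanatovanadate(II)

The 2 calcium counter-ions carry a total charge of +4, so each complex ion is 4−.
Ligand charges: 2×isothiocyanato (-1 each), 1×bromo (-1 each), 2×azido (-1 each), 1×cyano (-1 each); total -6. So V + (-6) = 4−, giving V = +2.
Ligands are named alphabetically: azido before bromo before cyano before isothiocyanato.
The complex ion is anionic, so vanadium takes the -ate form vanadate(II).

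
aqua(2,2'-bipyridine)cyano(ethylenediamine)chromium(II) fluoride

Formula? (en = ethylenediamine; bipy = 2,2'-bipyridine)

[Cr(bipy)(CN)(en)(H2O)]F

Ligands: 1 ethylenediamine (en, neutral), 1 aqua (H2O, neutral), 1 cyano (CN, -1), 1 2,2'-bipyridine (bipy, neutral). Ligand charge sum = -1.
With Cr in oxidation state +2, the complex ion is [Cr...]^1+.
Charge balance with fluoride (-1) requires 1 complex ion per 1 fluoride.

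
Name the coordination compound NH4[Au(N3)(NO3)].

ammonium azidonitratoaurate(I)

The 1 ammonium counter-ion carries a total charge of +1, so each complex ion is 1−.
Ligand charges: 1×nitrato (-1 each), 1×azido (-1 each); total -2. So Au + (-2) = 1−, giving Au = +1.
Ligands are named alphabetically: azido before nitrato.
The complex ion is anionic, so gold takes the -ate form aurate(I).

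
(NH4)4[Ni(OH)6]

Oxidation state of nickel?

4 ammonium outside the brackets (+1 each) → the complex ion is 4−.
Ligand charges: 6×OH = -6; sum -6.
Ni + (-6) = 4− ⇒ Ni is +2.

+2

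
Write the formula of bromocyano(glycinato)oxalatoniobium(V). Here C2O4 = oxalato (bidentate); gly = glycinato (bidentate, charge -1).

Ligands: 1 oxalato (C2O4, -2), 1 bromo (Br, -1), 1 cyano (CN, -1), 1 glycinato (gly, -1). Ligand charge sum = -5.
With Nb in oxidation state +5, the complex ion is [Nb...].

[NbBr(C2O4)(CN)(gly)]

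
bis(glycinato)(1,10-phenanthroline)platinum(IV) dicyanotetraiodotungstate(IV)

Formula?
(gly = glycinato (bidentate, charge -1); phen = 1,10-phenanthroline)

Cation [Pt…]: ligand charges -2, Pt(IV) ⇒ ion charge 2+.
Anion [W…]: ligand charges -6, W(IV) ⇒ ion charge 2−.
One 2+ cation balances one 2− anion.

[Pt(gly)2(phen)][W(CN)2I4]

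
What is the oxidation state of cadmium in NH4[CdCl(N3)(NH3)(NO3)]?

+2

1 ammonium outside the brackets (+1 each) → the complex ion is 1−.
Ligand charges: 1×Cl = -1; 1×NO3 = -1; 1×N3 = -1; 1×NH3 neutral; sum -3.
Cd + (-3) = 1− ⇒ Cd is +2.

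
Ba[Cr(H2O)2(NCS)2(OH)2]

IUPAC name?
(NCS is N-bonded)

The 1 barium counter-ion carries a total charge of +2, so each complex ion is 2−.
Ligand charges: 2×aqua (neutral), 2×hydroxo (-1 each), 2×isothiocyanato (-1 each); total -4. So Cr + (-4) = 2−, giving Cr = +2.
Ligands are named alphabetically: aqua before hydroxo before isothiocyanato.
The complex ion is anionic, so chromium takes the -ate form chromate(II).

barium diaquadihydroxodiisothiocyanatochromate(II)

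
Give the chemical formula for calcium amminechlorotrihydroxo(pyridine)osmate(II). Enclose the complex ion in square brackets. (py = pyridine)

Ligands: 1 ammine (NH3, neutral), 1 chloro (Cl, -1), 3 hydroxo (OH, -1), 1 pyridine (py, neutral). Ligand charge sum = -4.
Charge balance with calcium (+2) requires 1 complex ion per 1 calcium.

Ca[OsCl(NH3)(OH)3(py)]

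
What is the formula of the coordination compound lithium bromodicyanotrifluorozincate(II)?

Li4[ZnBr(CN)2F3]

Ligands: 3 fluoro (F, -1), 1 bromo (Br, -1), 2 cyano (CN, -1). Ligand charge sum = -6.
With Zn in oxidation state +2, the complex ion is [Zn...]^4−.
Charge balance with lithium (+1) requires 1 complex ion per 4 lithium.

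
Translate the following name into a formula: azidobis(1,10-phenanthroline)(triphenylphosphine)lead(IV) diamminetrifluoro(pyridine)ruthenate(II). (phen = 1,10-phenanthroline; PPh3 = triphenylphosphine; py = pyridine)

[Pb(N3)(phen)2(PPh3)][RuF3(NH3)2(py)]3

Cation [Pb…]: ligand charges -1, Pb(IV) ⇒ ion charge 3+.
Anion [Ru…]: ligand charges -3, Ru(II) ⇒ ion charge 1−.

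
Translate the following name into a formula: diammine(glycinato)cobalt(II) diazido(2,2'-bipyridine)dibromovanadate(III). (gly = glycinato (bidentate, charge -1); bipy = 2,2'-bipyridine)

Cation [Co…]: ligand charges -1, Co(II) ⇒ ion charge 1+.
Anion [V…]: ligand charges -4, V(III) ⇒ ion charge 1−.
One 1+ cation balances one 1− anion.

[Co(gly)(NH3)2][V(bipy)Br2(N3)2]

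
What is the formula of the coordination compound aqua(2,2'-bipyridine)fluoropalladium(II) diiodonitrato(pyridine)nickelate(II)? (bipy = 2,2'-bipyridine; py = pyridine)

Cation [Pd…]: ligand charges -1, Pd(II) ⇒ ion charge 1+.
Anion [Ni…]: ligand charges -3, Ni(II) ⇒ ion charge 1−.
One 1+ cation balances one 1− anion.

[Pd(bipy)F(H2O)][NiI2(NO3)(py)]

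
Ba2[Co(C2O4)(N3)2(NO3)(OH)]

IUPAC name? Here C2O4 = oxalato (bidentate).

The 2 barium counter-ions carry a total charge of +4, so each complex ion is 4−.
Ligand charges: 1×oxalato (-2 each), 1×hydroxo (-1 each), 1×nitrato (-1 each), 2×azido (-1 each); total -6. So Co + (-6) = 4−, giving Co = +2.
Ligands are named alphabetically: azido before hydroxo before nitrato before oxalato.
The complex ion is anionic, so cobalt takes the -ate form cobaltate(II).

barium diazidohydroxonitratooxalatocobaltate(II)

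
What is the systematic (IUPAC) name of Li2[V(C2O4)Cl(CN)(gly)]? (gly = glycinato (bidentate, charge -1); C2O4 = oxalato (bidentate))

lithium chlorocyano(glycinato)oxalatovanadate(III)

The 2 lithium counter-ions carry a total charge of +2, so each complex ion is 2−.
Ligand charges: 1×glycinato (-1 each), 1×oxalato (-2 each), 1×cyano (-1 each), 1×chloro (-1 each); total -5. So V + (-5) = 2−, giving V = +3.
The complex ion is anionic, so vanadium takes the -ate form vanadate(III).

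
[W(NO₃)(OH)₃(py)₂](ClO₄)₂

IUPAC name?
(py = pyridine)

trihydroxonitratobis(pyridine)tungsten(VI) perchlorate

The 2 perchlorate counter-ions carry a total charge of -2, so each complex ion is 2+.
Ligand charges: 2×pyridine (neutral), 3×hydroxo (-1 each), 1×nitrato (-1 each); total -4. So W + (-4) = 2+, giving W = +6.
Ligands are named alphabetically: hydroxo before nitrato before pyridine.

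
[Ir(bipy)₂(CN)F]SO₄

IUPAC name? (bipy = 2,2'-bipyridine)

The 1 sulfate counter-ion carries a total charge of -2, so each complex ion is 2+.
Ligand charges: 2×2,2'-bipyridine (neutral), 1×fluoro (-1 each), 1×cyano (-1 each); total -2. So Ir + (-2) = 2+, giving Ir = +4.
Ligands are named alphabetically: bipyridine before cyano before fluoro.

bis(2,2'-bipyridine)cyanofluoroiridium(IV) sulfate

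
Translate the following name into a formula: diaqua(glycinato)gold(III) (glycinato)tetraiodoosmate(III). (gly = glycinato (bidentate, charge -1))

Cation [Au…]: ligand charges -1, Au(III) ⇒ ion charge 2+.
Anion [Os…]: ligand charges -5, Os(III) ⇒ ion charge 2−.
One 2+ cation balances one 2− anion.

[Au(gly)(H2O)2][Os(gly)I4]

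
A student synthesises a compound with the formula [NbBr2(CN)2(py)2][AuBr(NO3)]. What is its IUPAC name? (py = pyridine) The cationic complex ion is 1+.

The complex cation is given as 1+; its ligand charges sum to -4, so Nb = +5.
A 1:1 salt means the anion carries the equal and opposite charge, 1−.
Anion: ligand charges sum to -2; for the ion to be 1−, Au = +1.

dibromodicyanobis(pyridine)niobium(V) bromonitratoaurate(I)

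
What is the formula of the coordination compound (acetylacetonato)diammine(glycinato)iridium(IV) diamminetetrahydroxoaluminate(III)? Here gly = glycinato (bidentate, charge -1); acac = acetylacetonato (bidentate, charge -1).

Cation [Ir…]: ligand charges -2, Ir(IV) ⇒ ion charge 2+.
Anion [Al…]: ligand charges -4, Al(III) ⇒ ion charge 1−.
One 2+ cation requires 2 of the 1− anion.

[Ir(acac)(gly)(NH3)2][Al(NH3)2(OH)4]2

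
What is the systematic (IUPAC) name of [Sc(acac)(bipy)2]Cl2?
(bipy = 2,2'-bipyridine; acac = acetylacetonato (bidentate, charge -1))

The 2 chloride counter-ions carry a total charge of -2, so each complex ion is 2+.
Ligand charges: 2×2,2'-bipyridine (neutral), 1×acetylacetonato (-1 each); total -1. So Sc + (-1) = 2+, giving Sc = +3.
Ligands are named alphabetically: acetylacetonato before bipyridine.

(acetylacetonato)bis(2,2'-bipyridine)scandium(III) chloride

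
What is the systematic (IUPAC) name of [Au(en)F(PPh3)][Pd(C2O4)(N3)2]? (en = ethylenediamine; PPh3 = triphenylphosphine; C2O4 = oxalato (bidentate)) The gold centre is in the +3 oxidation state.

(ethylenediamine)fluoro(triphenylphosphine)gold(III) diazidooxalatopalladate(II)

Au is given as +3; the cation's ligand charges sum to -1, so the complex cation is 2+.
A 1:1 salt means the anion carries the equal and opposite charge, 2−.
Anion: ligand charges sum to -4; for the ion to be 2−, Pd = +2.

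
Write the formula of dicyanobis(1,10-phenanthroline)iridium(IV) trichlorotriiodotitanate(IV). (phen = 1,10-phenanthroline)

Cation [Ir…]: ligand charges -2, Ir(IV) ⇒ ion charge 2+.
Anion [Ti…]: ligand charges -6, Ti(IV) ⇒ ion charge 2−.
One 2+ cation balances one 2− anion.

[Ir(CN)2(phen)2][TiCl3I3]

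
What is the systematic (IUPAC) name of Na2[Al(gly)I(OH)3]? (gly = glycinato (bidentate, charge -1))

The 2 sodium counter-ions carry a total charge of +2, so each complex ion is 2−.
Ligand charges: 3×hydroxo (-1 each), 1×iodo (-1 each), 1×glycinato (-1 each); total -5. So Al + (-5) = 2−, giving Al = +3.
The complex ion is anionic, so aluminium takes the -ate form aluminate(III).

sodium (glycinato)trihydroxoiodoaluminate(III)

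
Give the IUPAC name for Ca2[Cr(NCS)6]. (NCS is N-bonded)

calcium hexaisothiocyanatochromate(II)

The 2 calcium counter-ions carry a total charge of +4, so each complex ion is 4−.
Ligand charges: 6×isothiocyanato (-1 each); total -6. So Cr + (-6) = 4−, giving Cr = +2.
The complex ion is anionic, so chromium takes the -ate form chromate(II).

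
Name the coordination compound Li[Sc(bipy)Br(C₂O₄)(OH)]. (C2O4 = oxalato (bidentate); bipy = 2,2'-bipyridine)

The 1 lithium counter-ion carries a total charge of +1, so each complex ion is 1−.
Ligand charges: 1×bromo (-1 each), 1×oxalato (-2 each), 1×2,2'-bipyridine (neutral), 1×hydroxo (-1 each); total -4. So Sc + (-4) = 1−, giving Sc = +3.
Ligands are named alphabetically: bipyridine before bromo before hydroxo before oxalato.
The complex ion is anionic, so scandium takes the -ate form scandate(III).

lithium (2,2'-bipyridine)bromohydroxooxalatoscandate(III)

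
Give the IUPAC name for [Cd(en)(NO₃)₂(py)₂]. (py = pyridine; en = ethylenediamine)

There is no counter-ion, so the complex is neutral overall.
Ligand charges: 2×nitrato (-1 each), 2×pyridine (neutral), 1×ethylenediamine (neutral); total -2. So Cd + (-2) = 0, giving Cd = +2.
Ligands are named alphabetically: ethylenediamine before nitrato before pyridine.

(ethylenediamine)dinitratobis(pyridine)cadmium(II)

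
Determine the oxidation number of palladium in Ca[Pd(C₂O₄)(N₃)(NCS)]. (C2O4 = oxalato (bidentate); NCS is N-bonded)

1 calcium outside the brackets (+2 each) → the complex ion is 2−.
Ligand charges: 1×N3 = -1; 1×C2O4 = -2; 1×NCS = -1; sum -4.
Pd + (-4) = 2− ⇒ Pd is +2.

+2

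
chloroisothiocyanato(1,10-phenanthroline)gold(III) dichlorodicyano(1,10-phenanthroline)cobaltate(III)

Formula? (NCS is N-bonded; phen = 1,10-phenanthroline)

[AuCl(NCS)(phen)][CoCl2(CN)2(phen)]

Cation [Au…]: ligand charges -2, Au(III) ⇒ ion charge 1+.
Anion [Co…]: ligand charges -4, Co(III) ⇒ ion charge 1−.
One 1+ cation balances one 1− anion.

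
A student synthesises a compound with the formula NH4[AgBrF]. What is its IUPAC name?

The 1 ammonium counter-ion carries a total charge of +1, so each complex ion is 1−.
Ligand charges: 1×fluoro (-1 each), 1×bromo (-1 each); total -2. So Ag + (-2) = 1−, giving Ag = +1.
Ligands are named alphabetically: bromo before fluoro.
The complex ion is anionic, so silver takes the -ate form argentate(I).

ammonium bromofluoroargentate(I)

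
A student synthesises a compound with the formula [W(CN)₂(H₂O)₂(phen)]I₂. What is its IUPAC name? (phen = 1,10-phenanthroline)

The 2 iodide counter-ions carry a total charge of -2, so each complex ion is 2+.
Ligand charges: 2×cyano (-1 each), 2×aqua (neutral), 1×1,10-phenanthroline (neutral); total -2. So W + (-2) = 2+, giving W = +4.
Ligands are named alphabetically: aqua before cyano before phenanthroline.

diaquadicyano(1,10-phenanthroline)tungsten(IV) iodide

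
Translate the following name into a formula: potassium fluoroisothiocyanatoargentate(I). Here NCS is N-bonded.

K[AgF(NCS)]

Ligands: 1 isothiocyanato (NCS, -1), 1 fluoro (F, -1). Ligand charge sum = -2.
With Ag in oxidation state +1, the complex ion is [Ag...]^1−.
Charge balance with potassium (+1) requires 1 complex ion per 1 potassium.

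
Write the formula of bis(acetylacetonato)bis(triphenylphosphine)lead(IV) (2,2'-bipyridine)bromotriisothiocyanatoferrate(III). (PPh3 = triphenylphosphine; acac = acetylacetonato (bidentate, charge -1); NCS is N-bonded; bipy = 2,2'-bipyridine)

Cation [Pb…]: ligand charges -2, Pb(IV) ⇒ ion charge 2+.
Anion [Fe…]: ligand charges -4, Fe(III) ⇒ ion charge 1−.
One 2+ cation requires 2 of the 1− anion.

[Pb(acac)2(PPh3)2][Fe(bipy)Br(NCS)3]2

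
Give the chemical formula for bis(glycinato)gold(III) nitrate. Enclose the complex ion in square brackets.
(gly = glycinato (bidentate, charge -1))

Ligands: 2 glycinato (gly, -1). Ligand charge sum = -2.
With Au in oxidation state +3, the complex ion is [Au...]^1+.
Charge balance with nitrate (-1) requires 1 complex ion per 1 nitrate.

[Au(gly)2]NO3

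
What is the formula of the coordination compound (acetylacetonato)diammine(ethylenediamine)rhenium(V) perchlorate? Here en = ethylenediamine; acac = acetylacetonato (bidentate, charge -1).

Ligands: 1 ethylenediamine (en, neutral), 1 acetylacetonato (acac, -1), 2 ammine (NH3, neutral). Ligand charge sum = -1.
With Re in oxidation state +5, the complex ion is [Re...]^4+.
Charge balance with perchlorate (-1) requires 1 complex ion per 4 perchlorate.

[Re(acac)(en)(NH3)2](ClO4)4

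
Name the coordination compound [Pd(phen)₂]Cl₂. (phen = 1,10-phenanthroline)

The 2 chloride counter-ions carry a total charge of -2, so each complex ion is 2+.
Ligand charges: 2×1,10-phenanthroline (neutral); total 0. So Pd + (0) = 2+, giving Pd = +2.

bis(1,10-phenanthroline)palladium(II) chloride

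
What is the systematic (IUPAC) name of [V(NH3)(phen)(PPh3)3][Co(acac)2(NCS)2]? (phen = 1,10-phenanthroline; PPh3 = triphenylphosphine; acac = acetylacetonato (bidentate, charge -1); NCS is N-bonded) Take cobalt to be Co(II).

ammine(1,10-phenanthroline)tris(triphenylphosphine)vanadium(II) bis(acetylacetonato)diisothiocyanatocobaltate(II)

Co is given as +2; the anion's ligand charges sum to -4, so the complex anion is 2−.
A 1:1 salt means the cation carries the equal and opposite charge, 2+.
Cation: ligand charges sum to 0; for the ion to be 2+, V = +2.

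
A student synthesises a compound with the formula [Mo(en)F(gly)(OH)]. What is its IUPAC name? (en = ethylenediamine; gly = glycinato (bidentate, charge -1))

(ethylenediamine)fluoro(glycinato)hydroxomolybdenum(III)

There is no counter-ion, so the complex is neutral overall.
Ligand charges: 1×ethylenediamine (neutral), 1×glycinato (-1 each), 1×fluoro (-1 each), 1×hydroxo (-1 each); total -3. So Mo + (-3) = 0, giving Mo = +3.
Ligands are named alphabetically: ethylenediamine before fluoro before glycinato before hydroxo.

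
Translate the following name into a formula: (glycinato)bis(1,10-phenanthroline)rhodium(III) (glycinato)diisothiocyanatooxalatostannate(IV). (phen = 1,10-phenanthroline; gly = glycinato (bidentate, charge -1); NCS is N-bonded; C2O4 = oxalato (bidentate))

Cation [Rh…]: ligand charges -1, Rh(III) ⇒ ion charge 2+.
Anion [Sn…]: ligand charges -5, Sn(IV) ⇒ ion charge 1−.

[Rh(gly)(phen)2][Sn(C2O4)(gly)(NCS)2]2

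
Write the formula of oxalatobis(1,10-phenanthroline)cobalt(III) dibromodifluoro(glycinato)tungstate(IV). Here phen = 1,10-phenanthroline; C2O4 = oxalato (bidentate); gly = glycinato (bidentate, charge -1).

[Co(C2O4)(phen)2][WBr2F2(gly)]

Cation [Co…]: ligand charges -2, Co(III) ⇒ ion charge 1+.
Anion [W…]: ligand charges -5, W(IV) ⇒ ion charge 1−.
One 1+ cation balances one 1− anion.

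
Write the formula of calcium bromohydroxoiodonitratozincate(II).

Ligands: 1 hydroxo (OH, -1), 1 iodo (I, -1), 1 bromo (Br, -1), 1 nitrato (NO3, -1). Ligand charge sum = -4.
With Zn in oxidation state +2, the complex ion is [Zn...]^2−.
Charge balance with calcium (+2) requires 1 complex ion per 1 calcium.

Ca[ZnBrI(NO3)(OH)]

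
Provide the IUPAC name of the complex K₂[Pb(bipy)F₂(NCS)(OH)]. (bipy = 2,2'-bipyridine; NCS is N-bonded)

The 2 potassium counter-ions carry a total charge of +2, so each complex ion is 2−.
Ligand charges: 1×2,2'-bipyridine (neutral), 1×isothiocyanato (-1 each), 2×fluoro (-1 each), 1×hydroxo (-1 each); total -4. So Pb + (-4) = 2−, giving Pb = +2.
The complex ion is anionic, so lead takes the -ate form plumbate(II).

potassium (2,2'-bipyridine)difluorohydroxoisothiocyanatoplumbate(II)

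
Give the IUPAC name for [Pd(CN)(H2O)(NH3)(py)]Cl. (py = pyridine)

The 1 chloride counter-ion carries a total charge of -1, so each complex ion is 1+.
Ligand charges: 1×cyano (-1 each), 1×aqua (neutral), 1×pyridine (neutral), 1×ammine (neutral); total -1. So Pd + (-1) = 1+, giving Pd = +2.
Ligands are named alphabetically: ammine before aqua before cyano before pyridine.

ammineaquacyano(pyridine)palladium(II) chloride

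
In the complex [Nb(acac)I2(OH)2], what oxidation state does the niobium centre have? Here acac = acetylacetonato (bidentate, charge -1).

+5

No counter-ion: the bracketed complex is neutral.
Ligand charges: 2×I = -2; 2×OH = -2; 1×acac = -1; sum -5.
Nb + (-5) = 0 ⇒ Nb is +5.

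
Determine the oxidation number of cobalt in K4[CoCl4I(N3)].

4 potassium outside the brackets (+1 each) → the complex ion is 4−.
Ligand charges: 1×I = -1; 1×N3 = -1; 4×Cl = -4; sum -6.
Co + (-6) = 4− ⇒ Co is +2.

+2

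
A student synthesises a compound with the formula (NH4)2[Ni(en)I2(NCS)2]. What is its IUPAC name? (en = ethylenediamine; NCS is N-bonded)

ammonium (ethylenediamine)diiododiisothiocyanatonickelate(II)

The 2 ammonium counter-ions carry a total charge of +2, so each complex ion is 2−.
Ligand charges: 1×ethylenediamine (neutral), 2×isothiocyanato (-1 each), 2×iodo (-1 each); total -4. So Ni + (-4) = 2−, giving Ni = +2.
Ligands are named alphabetically: ethylenediamine before iodo before isothiocyanato.
The complex ion is anionic, so nickel takes the -ate form nickelate(II).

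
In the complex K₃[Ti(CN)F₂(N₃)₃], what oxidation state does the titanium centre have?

3 potassium outside the brackets (+1 each) → the complex ion is 3−.
Ligand charges: 3×N3 = -3; 2×F = -2; 1×CN = -1; sum -6.
Ti + (-6) = 3− ⇒ Ti is +3.

+3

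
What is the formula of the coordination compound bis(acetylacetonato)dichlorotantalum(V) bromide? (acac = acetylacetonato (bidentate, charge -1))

[Ta(acac)2Cl2]Br

Ligands: 2 acetylacetonato (acac, -1), 2 chloro (Cl, -1). Ligand charge sum = -4.
Charge balance with bromide (-1) requires 1 complex ion per 1 bromide.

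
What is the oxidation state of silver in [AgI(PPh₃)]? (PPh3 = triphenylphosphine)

+1

No counter-ion: the bracketed complex is neutral.
Ligand charges: 1×I = -1; 1×PPh3 neutral; sum -1.
Ag + (-1) = 0 ⇒ Ag is +1.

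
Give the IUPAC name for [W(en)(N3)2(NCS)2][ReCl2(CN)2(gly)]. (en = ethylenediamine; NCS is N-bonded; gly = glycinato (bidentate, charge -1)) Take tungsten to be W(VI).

Both ions are complex: the cation is named first with the plain metal name, the anion second with the -ate form; each ion's ligands are alphabetised independently.
W is given as +6; the cation's ligand charges sum to -4, so the complex cation is 2+.
A 1:1 salt means the anion carries the equal and opposite charge, 2−.
Anion: ligand charges sum to -5; for the ion to be 2−, Re = +3.

diazido(ethylenediamine)diisothiocyanatotungsten(VI) dichlorodicyano(glycinato)rhenate(III)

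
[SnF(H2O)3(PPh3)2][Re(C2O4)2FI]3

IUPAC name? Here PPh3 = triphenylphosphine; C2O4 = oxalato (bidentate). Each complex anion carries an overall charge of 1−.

triaquafluorobis(triphenylphosphine)tin(IV) fluoroiododioxalatorhenate(V)

The complex anion is given as 1−; its ligand charges sum to -6, so Re = +5.
With 3 anions per cation, the cation must be 3×1 = 3+.
Cation: ligand charges sum to -1; for the ion to be 3+, Sn = +4.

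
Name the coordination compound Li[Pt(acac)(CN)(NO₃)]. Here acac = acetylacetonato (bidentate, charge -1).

lithium (acetylacetonato)cyanonitratoplatinate(II)

The 1 lithium counter-ion carries a total charge of +1, so each complex ion is 1−.
Ligand charges: 1×acetylacetonato (-1 each), 1×nitrato (-1 each), 1×cyano (-1 each); total -3. So Pt + (-3) = 1−, giving Pt = +2.
The complex ion is anionic, so platinum takes the -ate form platinate(II).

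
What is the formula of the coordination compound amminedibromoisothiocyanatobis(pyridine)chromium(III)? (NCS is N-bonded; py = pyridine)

Ligands: 1 isothiocyanato (NCS, -1), 2 bromo (Br, -1), 2 pyridine (py, neutral), 1 ammine (NH3, neutral). Ligand charge sum = -3.
With Cr in oxidation state +3, the complex ion is [Cr...].

[CrBr2(NCS)(NH3)(py)2]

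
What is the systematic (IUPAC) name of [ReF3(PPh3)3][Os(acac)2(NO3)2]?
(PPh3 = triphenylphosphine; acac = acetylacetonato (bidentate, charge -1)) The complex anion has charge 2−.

trifluorotris(triphenylphosphine)rhenium(V) bis(acetylacetonato)dinitratoosmate(II)

Both ions are complex: the cation is named first with the plain metal name, the anion second with the -ate form; each ion's ligands are alphabetised independently.
The complex anion is given as 2−; its ligand charges sum to -4, so Os = +2.
A 1:1 salt means the cation carries the equal and opposite charge, 2+.
Cation: ligand charges sum to -3; for the ion to be 2+, Re = +5.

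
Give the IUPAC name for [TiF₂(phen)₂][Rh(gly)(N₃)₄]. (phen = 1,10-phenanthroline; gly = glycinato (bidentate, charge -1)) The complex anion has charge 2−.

The complex anion is given as 2−; its ligand charges sum to -5, so Rh = +3.
A 1:1 salt means the cation carries the equal and opposite charge, 2+.
Cation: ligand charges sum to -2; for the ion to be 2+, Ti = +4.

difluorobis(1,10-phenanthroline)titanium(IV) tetraazido(glycinato)rhodate(III)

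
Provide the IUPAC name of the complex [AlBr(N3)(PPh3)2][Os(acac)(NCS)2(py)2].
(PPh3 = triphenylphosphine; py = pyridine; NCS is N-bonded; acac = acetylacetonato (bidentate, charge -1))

azidobromobis(triphenylphosphine)aluminium(III) (acetylacetonato)diisothiocyanatobis(pyridine)osmate(II)

Aluminium is always +3 in its complexes; the cation's ligand charges sum to -2, so the complex cation is 1+.
A 1:1 salt means the anion carries the equal and opposite charge, 1−.
Anion: ligand charges sum to -3; for the ion to be 1−, Os = +2.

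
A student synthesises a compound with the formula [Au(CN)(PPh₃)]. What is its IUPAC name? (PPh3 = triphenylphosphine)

cyano(triphenylphosphine)gold(I)

There is no counter-ion, so the complex is neutral overall.
Ligand charges: 1×cyano (-1 each), 1×triphenylphosphine (neutral); total -1. So Au + (-1) = 0, giving Au = +1.
Ligands are named alphabetically: cyano before triphenylphosphine.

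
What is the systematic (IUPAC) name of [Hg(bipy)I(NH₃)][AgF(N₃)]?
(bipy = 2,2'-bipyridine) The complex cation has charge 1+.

Both ions are complex: the cation is named first with the plain metal name, the anion second with the -ate form; each ion's ligands are alphabetised independently.
The complex cation is given as 1+; its ligand charges sum to -1, so Hg = +2.
A 1:1 salt means the anion carries the equal and opposite charge, 1−.
Anion: ligand charges sum to -2; for the ion to be 1−, Ag = +1.

ammine(2,2'-bipyridine)iodomercury(II) azidofluoroargentate(I)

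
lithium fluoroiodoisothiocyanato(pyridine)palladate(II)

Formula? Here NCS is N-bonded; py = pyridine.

Li[PdFI(NCS)(py)]

Ligands: 1 iodo (I, -1), 1 isothiocyanato (NCS, -1), 1 fluoro (F, -1), 1 pyridine (py, neutral). Ligand charge sum = -3.
With Pd in oxidation state +2, the complex ion is [Pd...]^1−.
Charge balance with lithium (+1) requires 1 complex ion per 1 lithium.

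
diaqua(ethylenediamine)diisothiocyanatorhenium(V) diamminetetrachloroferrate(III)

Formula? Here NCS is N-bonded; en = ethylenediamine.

Cation [Re…]: ligand charges -2, Re(V) ⇒ ion charge 3+.
Anion [Fe…]: ligand charges -4, Fe(III) ⇒ ion charge 1−.

[Re(en)(H2O)2(NCS)2][FeCl4(NH3)2]3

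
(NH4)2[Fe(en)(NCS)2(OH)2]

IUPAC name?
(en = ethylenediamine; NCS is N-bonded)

The 2 ammonium counter-ions carry a total charge of +2, so each complex ion is 2−.
Ligand charges: 1×ethylenediamine (neutral), 2×isothiocyanato (-1 each), 2×hydroxo (-1 each); total -4. So Fe + (-4) = 2−, giving Fe = +2.
Ligands are named alphabetically: ethylenediamine before hydroxo before isothiocyanato.
The complex ion is anionic, so iron takes the -ate form ferrate(II).

ammonium (ethylenediamine)dihydroxodiisothiocyanatoferrate(II)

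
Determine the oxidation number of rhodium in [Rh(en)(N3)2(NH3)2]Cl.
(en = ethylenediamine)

+3

1 chloride outside the brackets (-1 each) → the complex ion is 1+.
Ligand charges: 2×NH3 neutral; 2×N3 = -2; 1×en neutral; sum -2.
Rh + (-2) = 1+ ⇒ Rh is +3.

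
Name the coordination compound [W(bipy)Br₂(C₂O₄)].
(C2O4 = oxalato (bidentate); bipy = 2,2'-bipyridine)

There is no counter-ion, so the complex is neutral overall.
Ligand charges: 1×oxalato (-2 each), 2×bromo (-1 each), 1×2,2'-bipyridine (neutral); total -4. So W + (-4) = 0, giving W = +4.
Ligands are named alphabetically: bipyridine before bromo before oxalato.

(2,2'-bipyridine)dibromooxalatotungsten(IV)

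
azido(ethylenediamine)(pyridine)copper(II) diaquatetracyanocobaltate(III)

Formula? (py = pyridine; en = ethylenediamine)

[Cu(en)(N3)(py)][Co(CN)4(H2O)2]

Cation [Cu…]: ligand charges -1, Cu(II) ⇒ ion charge 1+.
Anion [Co…]: ligand charges -4, Co(III) ⇒ ion charge 1−.
One 1+ cation balances one 1− anion.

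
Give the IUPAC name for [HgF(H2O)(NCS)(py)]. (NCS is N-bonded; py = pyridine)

There is no counter-ion, so the complex is neutral overall.
Ligand charges: 1×aqua (neutral), 1×fluoro (-1 each), 1×isothiocyanato (-1 each), 1×pyridine (neutral); total -2. So Hg + (-2) = 0, giving Hg = +2.
Ligands are named alphabetically: aqua before fluoro before isothiocyanato before pyridine.

aquafluoroisothiocyanato(pyridine)mercury(II)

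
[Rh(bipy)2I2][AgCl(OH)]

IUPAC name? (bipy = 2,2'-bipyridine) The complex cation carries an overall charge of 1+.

The complex cation is given as 1+; its ligand charges sum to -2, so Rh = +3.
A 1:1 salt means the anion carries the equal and opposite charge, 1−.
Anion: ligand charges sum to -2; for the ion to be 1−, Ag = +1.

bis(2,2'-bipyridine)diiodorhodium(III) chlorohydroxoargentate(I)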